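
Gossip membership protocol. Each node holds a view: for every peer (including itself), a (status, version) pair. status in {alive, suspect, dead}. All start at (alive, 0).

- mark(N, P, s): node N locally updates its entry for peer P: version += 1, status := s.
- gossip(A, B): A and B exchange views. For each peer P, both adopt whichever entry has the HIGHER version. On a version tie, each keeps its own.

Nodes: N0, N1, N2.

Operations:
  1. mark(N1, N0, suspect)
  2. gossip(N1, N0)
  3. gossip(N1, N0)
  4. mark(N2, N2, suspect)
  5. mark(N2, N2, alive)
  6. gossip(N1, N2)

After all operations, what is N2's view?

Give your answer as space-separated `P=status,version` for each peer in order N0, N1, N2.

Answer: N0=suspect,1 N1=alive,0 N2=alive,2

Derivation:
Op 1: N1 marks N0=suspect -> (suspect,v1)
Op 2: gossip N1<->N0 -> N1.N0=(suspect,v1) N1.N1=(alive,v0) N1.N2=(alive,v0) | N0.N0=(suspect,v1) N0.N1=(alive,v0) N0.N2=(alive,v0)
Op 3: gossip N1<->N0 -> N1.N0=(suspect,v1) N1.N1=(alive,v0) N1.N2=(alive,v0) | N0.N0=(suspect,v1) N0.N1=(alive,v0) N0.N2=(alive,v0)
Op 4: N2 marks N2=suspect -> (suspect,v1)
Op 5: N2 marks N2=alive -> (alive,v2)
Op 6: gossip N1<->N2 -> N1.N0=(suspect,v1) N1.N1=(alive,v0) N1.N2=(alive,v2) | N2.N0=(suspect,v1) N2.N1=(alive,v0) N2.N2=(alive,v2)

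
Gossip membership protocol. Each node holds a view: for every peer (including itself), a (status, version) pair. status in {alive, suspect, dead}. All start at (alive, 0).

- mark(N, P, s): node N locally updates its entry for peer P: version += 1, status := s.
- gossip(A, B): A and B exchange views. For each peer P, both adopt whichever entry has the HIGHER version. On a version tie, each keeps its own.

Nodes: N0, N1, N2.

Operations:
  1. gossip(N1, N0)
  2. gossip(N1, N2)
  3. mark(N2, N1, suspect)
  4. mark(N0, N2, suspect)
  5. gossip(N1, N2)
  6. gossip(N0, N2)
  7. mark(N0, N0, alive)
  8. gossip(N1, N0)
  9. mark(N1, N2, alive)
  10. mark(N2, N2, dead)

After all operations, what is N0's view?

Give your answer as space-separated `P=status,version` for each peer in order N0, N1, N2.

Answer: N0=alive,1 N1=suspect,1 N2=suspect,1

Derivation:
Op 1: gossip N1<->N0 -> N1.N0=(alive,v0) N1.N1=(alive,v0) N1.N2=(alive,v0) | N0.N0=(alive,v0) N0.N1=(alive,v0) N0.N2=(alive,v0)
Op 2: gossip N1<->N2 -> N1.N0=(alive,v0) N1.N1=(alive,v0) N1.N2=(alive,v0) | N2.N0=(alive,v0) N2.N1=(alive,v0) N2.N2=(alive,v0)
Op 3: N2 marks N1=suspect -> (suspect,v1)
Op 4: N0 marks N2=suspect -> (suspect,v1)
Op 5: gossip N1<->N2 -> N1.N0=(alive,v0) N1.N1=(suspect,v1) N1.N2=(alive,v0) | N2.N0=(alive,v0) N2.N1=(suspect,v1) N2.N2=(alive,v0)
Op 6: gossip N0<->N2 -> N0.N0=(alive,v0) N0.N1=(suspect,v1) N0.N2=(suspect,v1) | N2.N0=(alive,v0) N2.N1=(suspect,v1) N2.N2=(suspect,v1)
Op 7: N0 marks N0=alive -> (alive,v1)
Op 8: gossip N1<->N0 -> N1.N0=(alive,v1) N1.N1=(suspect,v1) N1.N2=(suspect,v1) | N0.N0=(alive,v1) N0.N1=(suspect,v1) N0.N2=(suspect,v1)
Op 9: N1 marks N2=alive -> (alive,v2)
Op 10: N2 marks N2=dead -> (dead,v2)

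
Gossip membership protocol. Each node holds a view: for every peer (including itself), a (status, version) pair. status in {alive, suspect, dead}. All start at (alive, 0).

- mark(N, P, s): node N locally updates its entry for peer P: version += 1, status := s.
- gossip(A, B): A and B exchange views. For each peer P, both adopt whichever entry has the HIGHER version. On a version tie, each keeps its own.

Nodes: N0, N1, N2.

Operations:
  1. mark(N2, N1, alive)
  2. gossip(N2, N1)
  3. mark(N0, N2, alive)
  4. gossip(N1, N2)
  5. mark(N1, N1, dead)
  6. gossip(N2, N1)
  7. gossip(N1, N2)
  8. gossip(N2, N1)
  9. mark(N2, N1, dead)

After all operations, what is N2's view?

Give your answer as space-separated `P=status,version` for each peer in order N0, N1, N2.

Answer: N0=alive,0 N1=dead,3 N2=alive,0

Derivation:
Op 1: N2 marks N1=alive -> (alive,v1)
Op 2: gossip N2<->N1 -> N2.N0=(alive,v0) N2.N1=(alive,v1) N2.N2=(alive,v0) | N1.N0=(alive,v0) N1.N1=(alive,v1) N1.N2=(alive,v0)
Op 3: N0 marks N2=alive -> (alive,v1)
Op 4: gossip N1<->N2 -> N1.N0=(alive,v0) N1.N1=(alive,v1) N1.N2=(alive,v0) | N2.N0=(alive,v0) N2.N1=(alive,v1) N2.N2=(alive,v0)
Op 5: N1 marks N1=dead -> (dead,v2)
Op 6: gossip N2<->N1 -> N2.N0=(alive,v0) N2.N1=(dead,v2) N2.N2=(alive,v0) | N1.N0=(alive,v0) N1.N1=(dead,v2) N1.N2=(alive,v0)
Op 7: gossip N1<->N2 -> N1.N0=(alive,v0) N1.N1=(dead,v2) N1.N2=(alive,v0) | N2.N0=(alive,v0) N2.N1=(dead,v2) N2.N2=(alive,v0)
Op 8: gossip N2<->N1 -> N2.N0=(alive,v0) N2.N1=(dead,v2) N2.N2=(alive,v0) | N1.N0=(alive,v0) N1.N1=(dead,v2) N1.N2=(alive,v0)
Op 9: N2 marks N1=dead -> (dead,v3)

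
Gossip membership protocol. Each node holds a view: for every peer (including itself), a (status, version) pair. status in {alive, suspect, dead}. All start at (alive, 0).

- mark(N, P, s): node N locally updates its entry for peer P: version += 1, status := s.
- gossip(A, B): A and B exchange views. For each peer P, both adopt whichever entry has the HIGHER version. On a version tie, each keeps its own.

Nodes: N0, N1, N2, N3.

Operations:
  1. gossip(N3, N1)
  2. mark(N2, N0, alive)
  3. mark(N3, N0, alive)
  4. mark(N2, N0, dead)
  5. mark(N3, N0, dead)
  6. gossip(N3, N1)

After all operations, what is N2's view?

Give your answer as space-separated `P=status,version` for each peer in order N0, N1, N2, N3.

Answer: N0=dead,2 N1=alive,0 N2=alive,0 N3=alive,0

Derivation:
Op 1: gossip N3<->N1 -> N3.N0=(alive,v0) N3.N1=(alive,v0) N3.N2=(alive,v0) N3.N3=(alive,v0) | N1.N0=(alive,v0) N1.N1=(alive,v0) N1.N2=(alive,v0) N1.N3=(alive,v0)
Op 2: N2 marks N0=alive -> (alive,v1)
Op 3: N3 marks N0=alive -> (alive,v1)
Op 4: N2 marks N0=dead -> (dead,v2)
Op 5: N3 marks N0=dead -> (dead,v2)
Op 6: gossip N3<->N1 -> N3.N0=(dead,v2) N3.N1=(alive,v0) N3.N2=(alive,v0) N3.N3=(alive,v0) | N1.N0=(dead,v2) N1.N1=(alive,v0) N1.N2=(alive,v0) N1.N3=(alive,v0)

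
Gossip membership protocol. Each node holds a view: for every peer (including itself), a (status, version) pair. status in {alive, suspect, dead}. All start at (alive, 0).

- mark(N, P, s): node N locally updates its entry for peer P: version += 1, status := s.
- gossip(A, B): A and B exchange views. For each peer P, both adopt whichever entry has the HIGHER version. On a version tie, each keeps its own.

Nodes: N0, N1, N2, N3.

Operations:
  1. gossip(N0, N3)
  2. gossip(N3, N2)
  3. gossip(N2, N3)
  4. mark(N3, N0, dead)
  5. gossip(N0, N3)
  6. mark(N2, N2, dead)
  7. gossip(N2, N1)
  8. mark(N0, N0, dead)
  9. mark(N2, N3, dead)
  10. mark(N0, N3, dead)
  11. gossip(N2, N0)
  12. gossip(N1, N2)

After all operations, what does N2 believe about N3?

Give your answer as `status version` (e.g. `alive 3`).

Op 1: gossip N0<->N3 -> N0.N0=(alive,v0) N0.N1=(alive,v0) N0.N2=(alive,v0) N0.N3=(alive,v0) | N3.N0=(alive,v0) N3.N1=(alive,v0) N3.N2=(alive,v0) N3.N3=(alive,v0)
Op 2: gossip N3<->N2 -> N3.N0=(alive,v0) N3.N1=(alive,v0) N3.N2=(alive,v0) N3.N3=(alive,v0) | N2.N0=(alive,v0) N2.N1=(alive,v0) N2.N2=(alive,v0) N2.N3=(alive,v0)
Op 3: gossip N2<->N3 -> N2.N0=(alive,v0) N2.N1=(alive,v0) N2.N2=(alive,v0) N2.N3=(alive,v0) | N3.N0=(alive,v0) N3.N1=(alive,v0) N3.N2=(alive,v0) N3.N3=(alive,v0)
Op 4: N3 marks N0=dead -> (dead,v1)
Op 5: gossip N0<->N3 -> N0.N0=(dead,v1) N0.N1=(alive,v0) N0.N2=(alive,v0) N0.N3=(alive,v0) | N3.N0=(dead,v1) N3.N1=(alive,v0) N3.N2=(alive,v0) N3.N3=(alive,v0)
Op 6: N2 marks N2=dead -> (dead,v1)
Op 7: gossip N2<->N1 -> N2.N0=(alive,v0) N2.N1=(alive,v0) N2.N2=(dead,v1) N2.N3=(alive,v0) | N1.N0=(alive,v0) N1.N1=(alive,v0) N1.N2=(dead,v1) N1.N3=(alive,v0)
Op 8: N0 marks N0=dead -> (dead,v2)
Op 9: N2 marks N3=dead -> (dead,v1)
Op 10: N0 marks N3=dead -> (dead,v1)
Op 11: gossip N2<->N0 -> N2.N0=(dead,v2) N2.N1=(alive,v0) N2.N2=(dead,v1) N2.N3=(dead,v1) | N0.N0=(dead,v2) N0.N1=(alive,v0) N0.N2=(dead,v1) N0.N3=(dead,v1)
Op 12: gossip N1<->N2 -> N1.N0=(dead,v2) N1.N1=(alive,v0) N1.N2=(dead,v1) N1.N3=(dead,v1) | N2.N0=(dead,v2) N2.N1=(alive,v0) N2.N2=(dead,v1) N2.N3=(dead,v1)

Answer: dead 1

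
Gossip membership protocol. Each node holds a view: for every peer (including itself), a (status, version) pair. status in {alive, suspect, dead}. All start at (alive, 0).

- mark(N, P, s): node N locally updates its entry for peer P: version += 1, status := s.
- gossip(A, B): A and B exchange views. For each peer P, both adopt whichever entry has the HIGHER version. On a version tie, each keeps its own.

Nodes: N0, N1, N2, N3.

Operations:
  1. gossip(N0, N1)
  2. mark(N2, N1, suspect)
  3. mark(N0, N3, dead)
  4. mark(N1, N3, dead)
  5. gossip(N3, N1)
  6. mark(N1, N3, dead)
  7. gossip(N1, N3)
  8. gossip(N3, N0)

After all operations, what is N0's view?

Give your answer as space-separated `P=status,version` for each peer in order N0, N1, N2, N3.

Answer: N0=alive,0 N1=alive,0 N2=alive,0 N3=dead,2

Derivation:
Op 1: gossip N0<->N1 -> N0.N0=(alive,v0) N0.N1=(alive,v0) N0.N2=(alive,v0) N0.N3=(alive,v0) | N1.N0=(alive,v0) N1.N1=(alive,v0) N1.N2=(alive,v0) N1.N3=(alive,v0)
Op 2: N2 marks N1=suspect -> (suspect,v1)
Op 3: N0 marks N3=dead -> (dead,v1)
Op 4: N1 marks N3=dead -> (dead,v1)
Op 5: gossip N3<->N1 -> N3.N0=(alive,v0) N3.N1=(alive,v0) N3.N2=(alive,v0) N3.N3=(dead,v1) | N1.N0=(alive,v0) N1.N1=(alive,v0) N1.N2=(alive,v0) N1.N3=(dead,v1)
Op 6: N1 marks N3=dead -> (dead,v2)
Op 7: gossip N1<->N3 -> N1.N0=(alive,v0) N1.N1=(alive,v0) N1.N2=(alive,v0) N1.N3=(dead,v2) | N3.N0=(alive,v0) N3.N1=(alive,v0) N3.N2=(alive,v0) N3.N3=(dead,v2)
Op 8: gossip N3<->N0 -> N3.N0=(alive,v0) N3.N1=(alive,v0) N3.N2=(alive,v0) N3.N3=(dead,v2) | N0.N0=(alive,v0) N0.N1=(alive,v0) N0.N2=(alive,v0) N0.N3=(dead,v2)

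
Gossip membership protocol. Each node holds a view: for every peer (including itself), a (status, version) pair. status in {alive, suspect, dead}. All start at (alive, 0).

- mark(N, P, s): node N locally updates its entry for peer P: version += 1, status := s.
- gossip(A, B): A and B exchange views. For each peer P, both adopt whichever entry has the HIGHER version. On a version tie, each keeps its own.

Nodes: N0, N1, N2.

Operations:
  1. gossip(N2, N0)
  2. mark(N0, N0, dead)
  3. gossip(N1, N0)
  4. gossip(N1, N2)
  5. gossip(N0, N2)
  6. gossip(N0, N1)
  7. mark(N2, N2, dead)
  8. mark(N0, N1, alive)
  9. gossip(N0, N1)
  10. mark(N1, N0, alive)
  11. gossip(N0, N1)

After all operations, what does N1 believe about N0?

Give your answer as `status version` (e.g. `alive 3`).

Answer: alive 2

Derivation:
Op 1: gossip N2<->N0 -> N2.N0=(alive,v0) N2.N1=(alive,v0) N2.N2=(alive,v0) | N0.N0=(alive,v0) N0.N1=(alive,v0) N0.N2=(alive,v0)
Op 2: N0 marks N0=dead -> (dead,v1)
Op 3: gossip N1<->N0 -> N1.N0=(dead,v1) N1.N1=(alive,v0) N1.N2=(alive,v0) | N0.N0=(dead,v1) N0.N1=(alive,v0) N0.N2=(alive,v0)
Op 4: gossip N1<->N2 -> N1.N0=(dead,v1) N1.N1=(alive,v0) N1.N2=(alive,v0) | N2.N0=(dead,v1) N2.N1=(alive,v0) N2.N2=(alive,v0)
Op 5: gossip N0<->N2 -> N0.N0=(dead,v1) N0.N1=(alive,v0) N0.N2=(alive,v0) | N2.N0=(dead,v1) N2.N1=(alive,v0) N2.N2=(alive,v0)
Op 6: gossip N0<->N1 -> N0.N0=(dead,v1) N0.N1=(alive,v0) N0.N2=(alive,v0) | N1.N0=(dead,v1) N1.N1=(alive,v0) N1.N2=(alive,v0)
Op 7: N2 marks N2=dead -> (dead,v1)
Op 8: N0 marks N1=alive -> (alive,v1)
Op 9: gossip N0<->N1 -> N0.N0=(dead,v1) N0.N1=(alive,v1) N0.N2=(alive,v0) | N1.N0=(dead,v1) N1.N1=(alive,v1) N1.N2=(alive,v0)
Op 10: N1 marks N0=alive -> (alive,v2)
Op 11: gossip N0<->N1 -> N0.N0=(alive,v2) N0.N1=(alive,v1) N0.N2=(alive,v0) | N1.N0=(alive,v2) N1.N1=(alive,v1) N1.N2=(alive,v0)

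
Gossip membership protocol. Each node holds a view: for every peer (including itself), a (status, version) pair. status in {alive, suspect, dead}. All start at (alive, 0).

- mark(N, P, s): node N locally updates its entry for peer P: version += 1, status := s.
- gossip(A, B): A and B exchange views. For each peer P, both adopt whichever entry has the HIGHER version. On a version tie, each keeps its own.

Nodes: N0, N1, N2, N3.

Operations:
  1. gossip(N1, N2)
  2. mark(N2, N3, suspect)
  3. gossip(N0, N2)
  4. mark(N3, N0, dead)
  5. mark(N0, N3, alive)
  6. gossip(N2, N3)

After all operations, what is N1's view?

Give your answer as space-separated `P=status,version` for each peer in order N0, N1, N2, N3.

Answer: N0=alive,0 N1=alive,0 N2=alive,0 N3=alive,0

Derivation:
Op 1: gossip N1<->N2 -> N1.N0=(alive,v0) N1.N1=(alive,v0) N1.N2=(alive,v0) N1.N3=(alive,v0) | N2.N0=(alive,v0) N2.N1=(alive,v0) N2.N2=(alive,v0) N2.N3=(alive,v0)
Op 2: N2 marks N3=suspect -> (suspect,v1)
Op 3: gossip N0<->N2 -> N0.N0=(alive,v0) N0.N1=(alive,v0) N0.N2=(alive,v0) N0.N3=(suspect,v1) | N2.N0=(alive,v0) N2.N1=(alive,v0) N2.N2=(alive,v0) N2.N3=(suspect,v1)
Op 4: N3 marks N0=dead -> (dead,v1)
Op 5: N0 marks N3=alive -> (alive,v2)
Op 6: gossip N2<->N3 -> N2.N0=(dead,v1) N2.N1=(alive,v0) N2.N2=(alive,v0) N2.N3=(suspect,v1) | N3.N0=(dead,v1) N3.N1=(alive,v0) N3.N2=(alive,v0) N3.N3=(suspect,v1)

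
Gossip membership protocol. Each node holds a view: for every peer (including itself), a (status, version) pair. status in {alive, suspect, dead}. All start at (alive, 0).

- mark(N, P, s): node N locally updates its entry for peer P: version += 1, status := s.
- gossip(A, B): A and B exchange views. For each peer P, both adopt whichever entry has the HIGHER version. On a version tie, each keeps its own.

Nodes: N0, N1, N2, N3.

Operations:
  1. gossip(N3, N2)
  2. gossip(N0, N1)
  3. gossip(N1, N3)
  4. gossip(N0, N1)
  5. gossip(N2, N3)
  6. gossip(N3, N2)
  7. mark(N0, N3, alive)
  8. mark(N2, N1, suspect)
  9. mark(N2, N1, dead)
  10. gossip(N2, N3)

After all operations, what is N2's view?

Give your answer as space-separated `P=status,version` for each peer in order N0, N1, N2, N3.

Answer: N0=alive,0 N1=dead,2 N2=alive,0 N3=alive,0

Derivation:
Op 1: gossip N3<->N2 -> N3.N0=(alive,v0) N3.N1=(alive,v0) N3.N2=(alive,v0) N3.N3=(alive,v0) | N2.N0=(alive,v0) N2.N1=(alive,v0) N2.N2=(alive,v0) N2.N3=(alive,v0)
Op 2: gossip N0<->N1 -> N0.N0=(alive,v0) N0.N1=(alive,v0) N0.N2=(alive,v0) N0.N3=(alive,v0) | N1.N0=(alive,v0) N1.N1=(alive,v0) N1.N2=(alive,v0) N1.N3=(alive,v0)
Op 3: gossip N1<->N3 -> N1.N0=(alive,v0) N1.N1=(alive,v0) N1.N2=(alive,v0) N1.N3=(alive,v0) | N3.N0=(alive,v0) N3.N1=(alive,v0) N3.N2=(alive,v0) N3.N3=(alive,v0)
Op 4: gossip N0<->N1 -> N0.N0=(alive,v0) N0.N1=(alive,v0) N0.N2=(alive,v0) N0.N3=(alive,v0) | N1.N0=(alive,v0) N1.N1=(alive,v0) N1.N2=(alive,v0) N1.N3=(alive,v0)
Op 5: gossip N2<->N3 -> N2.N0=(alive,v0) N2.N1=(alive,v0) N2.N2=(alive,v0) N2.N3=(alive,v0) | N3.N0=(alive,v0) N3.N1=(alive,v0) N3.N2=(alive,v0) N3.N3=(alive,v0)
Op 6: gossip N3<->N2 -> N3.N0=(alive,v0) N3.N1=(alive,v0) N3.N2=(alive,v0) N3.N3=(alive,v0) | N2.N0=(alive,v0) N2.N1=(alive,v0) N2.N2=(alive,v0) N2.N3=(alive,v0)
Op 7: N0 marks N3=alive -> (alive,v1)
Op 8: N2 marks N1=suspect -> (suspect,v1)
Op 9: N2 marks N1=dead -> (dead,v2)
Op 10: gossip N2<->N3 -> N2.N0=(alive,v0) N2.N1=(dead,v2) N2.N2=(alive,v0) N2.N3=(alive,v0) | N3.N0=(alive,v0) N3.N1=(dead,v2) N3.N2=(alive,v0) N3.N3=(alive,v0)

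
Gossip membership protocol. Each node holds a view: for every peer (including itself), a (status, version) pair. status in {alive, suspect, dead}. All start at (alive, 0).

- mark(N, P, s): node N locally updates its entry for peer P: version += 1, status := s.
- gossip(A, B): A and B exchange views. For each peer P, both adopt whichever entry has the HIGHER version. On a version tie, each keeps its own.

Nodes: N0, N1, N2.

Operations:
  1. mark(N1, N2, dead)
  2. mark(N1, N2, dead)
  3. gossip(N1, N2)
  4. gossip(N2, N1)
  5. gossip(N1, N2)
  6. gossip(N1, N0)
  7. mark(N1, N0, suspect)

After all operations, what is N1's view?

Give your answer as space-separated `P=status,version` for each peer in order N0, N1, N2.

Answer: N0=suspect,1 N1=alive,0 N2=dead,2

Derivation:
Op 1: N1 marks N2=dead -> (dead,v1)
Op 2: N1 marks N2=dead -> (dead,v2)
Op 3: gossip N1<->N2 -> N1.N0=(alive,v0) N1.N1=(alive,v0) N1.N2=(dead,v2) | N2.N0=(alive,v0) N2.N1=(alive,v0) N2.N2=(dead,v2)
Op 4: gossip N2<->N1 -> N2.N0=(alive,v0) N2.N1=(alive,v0) N2.N2=(dead,v2) | N1.N0=(alive,v0) N1.N1=(alive,v0) N1.N2=(dead,v2)
Op 5: gossip N1<->N2 -> N1.N0=(alive,v0) N1.N1=(alive,v0) N1.N2=(dead,v2) | N2.N0=(alive,v0) N2.N1=(alive,v0) N2.N2=(dead,v2)
Op 6: gossip N1<->N0 -> N1.N0=(alive,v0) N1.N1=(alive,v0) N1.N2=(dead,v2) | N0.N0=(alive,v0) N0.N1=(alive,v0) N0.N2=(dead,v2)
Op 7: N1 marks N0=suspect -> (suspect,v1)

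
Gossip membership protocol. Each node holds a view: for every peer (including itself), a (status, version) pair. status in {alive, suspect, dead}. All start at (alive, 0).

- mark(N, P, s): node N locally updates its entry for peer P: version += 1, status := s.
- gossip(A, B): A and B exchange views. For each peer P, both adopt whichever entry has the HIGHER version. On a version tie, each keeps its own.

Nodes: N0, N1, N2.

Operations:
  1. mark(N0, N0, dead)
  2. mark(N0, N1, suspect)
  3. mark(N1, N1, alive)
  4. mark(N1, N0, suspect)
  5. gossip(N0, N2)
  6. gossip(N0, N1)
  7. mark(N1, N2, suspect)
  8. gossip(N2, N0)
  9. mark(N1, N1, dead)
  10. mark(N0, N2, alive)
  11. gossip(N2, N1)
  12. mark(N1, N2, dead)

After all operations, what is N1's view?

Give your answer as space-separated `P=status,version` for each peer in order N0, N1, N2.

Answer: N0=suspect,1 N1=dead,2 N2=dead,2

Derivation:
Op 1: N0 marks N0=dead -> (dead,v1)
Op 2: N0 marks N1=suspect -> (suspect,v1)
Op 3: N1 marks N1=alive -> (alive,v1)
Op 4: N1 marks N0=suspect -> (suspect,v1)
Op 5: gossip N0<->N2 -> N0.N0=(dead,v1) N0.N1=(suspect,v1) N0.N2=(alive,v0) | N2.N0=(dead,v1) N2.N1=(suspect,v1) N2.N2=(alive,v0)
Op 6: gossip N0<->N1 -> N0.N0=(dead,v1) N0.N1=(suspect,v1) N0.N2=(alive,v0) | N1.N0=(suspect,v1) N1.N1=(alive,v1) N1.N2=(alive,v0)
Op 7: N1 marks N2=suspect -> (suspect,v1)
Op 8: gossip N2<->N0 -> N2.N0=(dead,v1) N2.N1=(suspect,v1) N2.N2=(alive,v0) | N0.N0=(dead,v1) N0.N1=(suspect,v1) N0.N2=(alive,v0)
Op 9: N1 marks N1=dead -> (dead,v2)
Op 10: N0 marks N2=alive -> (alive,v1)
Op 11: gossip N2<->N1 -> N2.N0=(dead,v1) N2.N1=(dead,v2) N2.N2=(suspect,v1) | N1.N0=(suspect,v1) N1.N1=(dead,v2) N1.N2=(suspect,v1)
Op 12: N1 marks N2=dead -> (dead,v2)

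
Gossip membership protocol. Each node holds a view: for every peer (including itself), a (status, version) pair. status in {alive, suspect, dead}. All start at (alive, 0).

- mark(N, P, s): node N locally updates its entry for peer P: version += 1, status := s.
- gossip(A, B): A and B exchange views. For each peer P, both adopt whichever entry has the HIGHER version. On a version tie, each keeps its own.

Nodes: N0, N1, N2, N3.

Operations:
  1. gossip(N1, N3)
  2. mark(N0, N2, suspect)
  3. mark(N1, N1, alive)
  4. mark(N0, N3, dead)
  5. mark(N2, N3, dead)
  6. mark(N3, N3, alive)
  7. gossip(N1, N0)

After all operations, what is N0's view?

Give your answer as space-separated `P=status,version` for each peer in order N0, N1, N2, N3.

Answer: N0=alive,0 N1=alive,1 N2=suspect,1 N3=dead,1

Derivation:
Op 1: gossip N1<->N3 -> N1.N0=(alive,v0) N1.N1=(alive,v0) N1.N2=(alive,v0) N1.N3=(alive,v0) | N3.N0=(alive,v0) N3.N1=(alive,v0) N3.N2=(alive,v0) N3.N3=(alive,v0)
Op 2: N0 marks N2=suspect -> (suspect,v1)
Op 3: N1 marks N1=alive -> (alive,v1)
Op 4: N0 marks N3=dead -> (dead,v1)
Op 5: N2 marks N3=dead -> (dead,v1)
Op 6: N3 marks N3=alive -> (alive,v1)
Op 7: gossip N1<->N0 -> N1.N0=(alive,v0) N1.N1=(alive,v1) N1.N2=(suspect,v1) N1.N3=(dead,v1) | N0.N0=(alive,v0) N0.N1=(alive,v1) N0.N2=(suspect,v1) N0.N3=(dead,v1)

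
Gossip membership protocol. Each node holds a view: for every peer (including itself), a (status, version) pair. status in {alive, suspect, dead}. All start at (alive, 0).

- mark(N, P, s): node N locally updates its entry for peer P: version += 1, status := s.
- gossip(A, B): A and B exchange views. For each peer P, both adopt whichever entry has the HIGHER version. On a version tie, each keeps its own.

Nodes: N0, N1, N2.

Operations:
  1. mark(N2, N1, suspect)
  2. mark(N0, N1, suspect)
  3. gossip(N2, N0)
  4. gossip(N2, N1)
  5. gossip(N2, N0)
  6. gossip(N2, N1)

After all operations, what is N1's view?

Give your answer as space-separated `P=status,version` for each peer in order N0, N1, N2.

Answer: N0=alive,0 N1=suspect,1 N2=alive,0

Derivation:
Op 1: N2 marks N1=suspect -> (suspect,v1)
Op 2: N0 marks N1=suspect -> (suspect,v1)
Op 3: gossip N2<->N0 -> N2.N0=(alive,v0) N2.N1=(suspect,v1) N2.N2=(alive,v0) | N0.N0=(alive,v0) N0.N1=(suspect,v1) N0.N2=(alive,v0)
Op 4: gossip N2<->N1 -> N2.N0=(alive,v0) N2.N1=(suspect,v1) N2.N2=(alive,v0) | N1.N0=(alive,v0) N1.N1=(suspect,v1) N1.N2=(alive,v0)
Op 5: gossip N2<->N0 -> N2.N0=(alive,v0) N2.N1=(suspect,v1) N2.N2=(alive,v0) | N0.N0=(alive,v0) N0.N1=(suspect,v1) N0.N2=(alive,v0)
Op 6: gossip N2<->N1 -> N2.N0=(alive,v0) N2.N1=(suspect,v1) N2.N2=(alive,v0) | N1.N0=(alive,v0) N1.N1=(suspect,v1) N1.N2=(alive,v0)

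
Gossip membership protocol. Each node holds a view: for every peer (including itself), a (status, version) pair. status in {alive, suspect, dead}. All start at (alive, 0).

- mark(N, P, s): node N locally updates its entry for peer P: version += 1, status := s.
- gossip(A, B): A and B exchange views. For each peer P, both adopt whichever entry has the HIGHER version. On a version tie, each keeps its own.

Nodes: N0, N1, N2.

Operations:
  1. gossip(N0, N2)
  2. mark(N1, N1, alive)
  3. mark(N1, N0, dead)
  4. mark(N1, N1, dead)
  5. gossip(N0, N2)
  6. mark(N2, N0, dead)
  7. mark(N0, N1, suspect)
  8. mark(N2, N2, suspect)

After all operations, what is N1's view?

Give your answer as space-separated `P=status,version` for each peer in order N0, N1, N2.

Op 1: gossip N0<->N2 -> N0.N0=(alive,v0) N0.N1=(alive,v0) N0.N2=(alive,v0) | N2.N0=(alive,v0) N2.N1=(alive,v0) N2.N2=(alive,v0)
Op 2: N1 marks N1=alive -> (alive,v1)
Op 3: N1 marks N0=dead -> (dead,v1)
Op 4: N1 marks N1=dead -> (dead,v2)
Op 5: gossip N0<->N2 -> N0.N0=(alive,v0) N0.N1=(alive,v0) N0.N2=(alive,v0) | N2.N0=(alive,v0) N2.N1=(alive,v0) N2.N2=(alive,v0)
Op 6: N2 marks N0=dead -> (dead,v1)
Op 7: N0 marks N1=suspect -> (suspect,v1)
Op 8: N2 marks N2=suspect -> (suspect,v1)

Answer: N0=dead,1 N1=dead,2 N2=alive,0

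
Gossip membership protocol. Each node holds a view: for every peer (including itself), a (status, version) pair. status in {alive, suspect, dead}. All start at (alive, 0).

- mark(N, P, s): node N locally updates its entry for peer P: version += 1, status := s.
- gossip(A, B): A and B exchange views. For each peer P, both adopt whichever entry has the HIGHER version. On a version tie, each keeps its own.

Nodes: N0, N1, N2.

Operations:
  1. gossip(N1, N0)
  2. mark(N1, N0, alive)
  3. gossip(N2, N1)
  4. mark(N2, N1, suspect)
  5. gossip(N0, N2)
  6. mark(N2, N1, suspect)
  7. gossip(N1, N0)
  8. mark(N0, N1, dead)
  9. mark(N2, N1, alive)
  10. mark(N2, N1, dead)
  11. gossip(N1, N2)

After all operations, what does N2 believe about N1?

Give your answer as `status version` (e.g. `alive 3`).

Op 1: gossip N1<->N0 -> N1.N0=(alive,v0) N1.N1=(alive,v0) N1.N2=(alive,v0) | N0.N0=(alive,v0) N0.N1=(alive,v0) N0.N2=(alive,v0)
Op 2: N1 marks N0=alive -> (alive,v1)
Op 3: gossip N2<->N1 -> N2.N0=(alive,v1) N2.N1=(alive,v0) N2.N2=(alive,v0) | N1.N0=(alive,v1) N1.N1=(alive,v0) N1.N2=(alive,v0)
Op 4: N2 marks N1=suspect -> (suspect,v1)
Op 5: gossip N0<->N2 -> N0.N0=(alive,v1) N0.N1=(suspect,v1) N0.N2=(alive,v0) | N2.N0=(alive,v1) N2.N1=(suspect,v1) N2.N2=(alive,v0)
Op 6: N2 marks N1=suspect -> (suspect,v2)
Op 7: gossip N1<->N0 -> N1.N0=(alive,v1) N1.N1=(suspect,v1) N1.N2=(alive,v0) | N0.N0=(alive,v1) N0.N1=(suspect,v1) N0.N2=(alive,v0)
Op 8: N0 marks N1=dead -> (dead,v2)
Op 9: N2 marks N1=alive -> (alive,v3)
Op 10: N2 marks N1=dead -> (dead,v4)
Op 11: gossip N1<->N2 -> N1.N0=(alive,v1) N1.N1=(dead,v4) N1.N2=(alive,v0) | N2.N0=(alive,v1) N2.N1=(dead,v4) N2.N2=(alive,v0)

Answer: dead 4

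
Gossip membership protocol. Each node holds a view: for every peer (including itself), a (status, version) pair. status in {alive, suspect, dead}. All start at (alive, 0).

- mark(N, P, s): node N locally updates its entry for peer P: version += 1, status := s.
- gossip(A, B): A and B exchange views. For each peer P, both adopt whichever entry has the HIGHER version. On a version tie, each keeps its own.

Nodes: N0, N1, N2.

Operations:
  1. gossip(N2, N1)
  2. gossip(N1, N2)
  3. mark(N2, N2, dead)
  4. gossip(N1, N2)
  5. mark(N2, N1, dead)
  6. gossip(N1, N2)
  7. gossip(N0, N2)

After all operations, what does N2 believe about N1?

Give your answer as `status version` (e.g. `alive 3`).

Op 1: gossip N2<->N1 -> N2.N0=(alive,v0) N2.N1=(alive,v0) N2.N2=(alive,v0) | N1.N0=(alive,v0) N1.N1=(alive,v0) N1.N2=(alive,v0)
Op 2: gossip N1<->N2 -> N1.N0=(alive,v0) N1.N1=(alive,v0) N1.N2=(alive,v0) | N2.N0=(alive,v0) N2.N1=(alive,v0) N2.N2=(alive,v0)
Op 3: N2 marks N2=dead -> (dead,v1)
Op 4: gossip N1<->N2 -> N1.N0=(alive,v0) N1.N1=(alive,v0) N1.N2=(dead,v1) | N2.N0=(alive,v0) N2.N1=(alive,v0) N2.N2=(dead,v1)
Op 5: N2 marks N1=dead -> (dead,v1)
Op 6: gossip N1<->N2 -> N1.N0=(alive,v0) N1.N1=(dead,v1) N1.N2=(dead,v1) | N2.N0=(alive,v0) N2.N1=(dead,v1) N2.N2=(dead,v1)
Op 7: gossip N0<->N2 -> N0.N0=(alive,v0) N0.N1=(dead,v1) N0.N2=(dead,v1) | N2.N0=(alive,v0) N2.N1=(dead,v1) N2.N2=(dead,v1)

Answer: dead 1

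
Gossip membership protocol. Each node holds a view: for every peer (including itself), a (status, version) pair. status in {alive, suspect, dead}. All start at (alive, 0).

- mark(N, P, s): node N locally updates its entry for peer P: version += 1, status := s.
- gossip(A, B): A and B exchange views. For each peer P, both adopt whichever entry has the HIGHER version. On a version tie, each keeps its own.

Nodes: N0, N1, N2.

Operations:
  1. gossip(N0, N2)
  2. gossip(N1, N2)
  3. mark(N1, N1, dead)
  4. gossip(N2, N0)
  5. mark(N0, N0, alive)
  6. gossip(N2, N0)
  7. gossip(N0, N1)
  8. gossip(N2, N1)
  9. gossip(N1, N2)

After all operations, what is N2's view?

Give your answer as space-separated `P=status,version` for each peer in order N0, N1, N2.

Op 1: gossip N0<->N2 -> N0.N0=(alive,v0) N0.N1=(alive,v0) N0.N2=(alive,v0) | N2.N0=(alive,v0) N2.N1=(alive,v0) N2.N2=(alive,v0)
Op 2: gossip N1<->N2 -> N1.N0=(alive,v0) N1.N1=(alive,v0) N1.N2=(alive,v0) | N2.N0=(alive,v0) N2.N1=(alive,v0) N2.N2=(alive,v0)
Op 3: N1 marks N1=dead -> (dead,v1)
Op 4: gossip N2<->N0 -> N2.N0=(alive,v0) N2.N1=(alive,v0) N2.N2=(alive,v0) | N0.N0=(alive,v0) N0.N1=(alive,v0) N0.N2=(alive,v0)
Op 5: N0 marks N0=alive -> (alive,v1)
Op 6: gossip N2<->N0 -> N2.N0=(alive,v1) N2.N1=(alive,v0) N2.N2=(alive,v0) | N0.N0=(alive,v1) N0.N1=(alive,v0) N0.N2=(alive,v0)
Op 7: gossip N0<->N1 -> N0.N0=(alive,v1) N0.N1=(dead,v1) N0.N2=(alive,v0) | N1.N0=(alive,v1) N1.N1=(dead,v1) N1.N2=(alive,v0)
Op 8: gossip N2<->N1 -> N2.N0=(alive,v1) N2.N1=(dead,v1) N2.N2=(alive,v0) | N1.N0=(alive,v1) N1.N1=(dead,v1) N1.N2=(alive,v0)
Op 9: gossip N1<->N2 -> N1.N0=(alive,v1) N1.N1=(dead,v1) N1.N2=(alive,v0) | N2.N0=(alive,v1) N2.N1=(dead,v1) N2.N2=(alive,v0)

Answer: N0=alive,1 N1=dead,1 N2=alive,0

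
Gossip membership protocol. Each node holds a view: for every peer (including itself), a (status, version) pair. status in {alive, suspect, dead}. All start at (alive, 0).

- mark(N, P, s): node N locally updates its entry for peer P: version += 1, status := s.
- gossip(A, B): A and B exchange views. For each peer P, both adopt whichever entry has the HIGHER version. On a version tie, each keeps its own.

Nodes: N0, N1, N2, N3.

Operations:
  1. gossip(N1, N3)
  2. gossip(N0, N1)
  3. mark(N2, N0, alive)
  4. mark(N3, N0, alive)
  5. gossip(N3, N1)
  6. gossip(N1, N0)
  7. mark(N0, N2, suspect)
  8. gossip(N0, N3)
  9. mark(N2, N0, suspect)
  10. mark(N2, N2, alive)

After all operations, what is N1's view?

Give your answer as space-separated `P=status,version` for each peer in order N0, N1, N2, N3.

Op 1: gossip N1<->N3 -> N1.N0=(alive,v0) N1.N1=(alive,v0) N1.N2=(alive,v0) N1.N3=(alive,v0) | N3.N0=(alive,v0) N3.N1=(alive,v0) N3.N2=(alive,v0) N3.N3=(alive,v0)
Op 2: gossip N0<->N1 -> N0.N0=(alive,v0) N0.N1=(alive,v0) N0.N2=(alive,v0) N0.N3=(alive,v0) | N1.N0=(alive,v0) N1.N1=(alive,v0) N1.N2=(alive,v0) N1.N3=(alive,v0)
Op 3: N2 marks N0=alive -> (alive,v1)
Op 4: N3 marks N0=alive -> (alive,v1)
Op 5: gossip N3<->N1 -> N3.N0=(alive,v1) N3.N1=(alive,v0) N3.N2=(alive,v0) N3.N3=(alive,v0) | N1.N0=(alive,v1) N1.N1=(alive,v0) N1.N2=(alive,v0) N1.N3=(alive,v0)
Op 6: gossip N1<->N0 -> N1.N0=(alive,v1) N1.N1=(alive,v0) N1.N2=(alive,v0) N1.N3=(alive,v0) | N0.N0=(alive,v1) N0.N1=(alive,v0) N0.N2=(alive,v0) N0.N3=(alive,v0)
Op 7: N0 marks N2=suspect -> (suspect,v1)
Op 8: gossip N0<->N3 -> N0.N0=(alive,v1) N0.N1=(alive,v0) N0.N2=(suspect,v1) N0.N3=(alive,v0) | N3.N0=(alive,v1) N3.N1=(alive,v0) N3.N2=(suspect,v1) N3.N3=(alive,v0)
Op 9: N2 marks N0=suspect -> (suspect,v2)
Op 10: N2 marks N2=alive -> (alive,v1)

Answer: N0=alive,1 N1=alive,0 N2=alive,0 N3=alive,0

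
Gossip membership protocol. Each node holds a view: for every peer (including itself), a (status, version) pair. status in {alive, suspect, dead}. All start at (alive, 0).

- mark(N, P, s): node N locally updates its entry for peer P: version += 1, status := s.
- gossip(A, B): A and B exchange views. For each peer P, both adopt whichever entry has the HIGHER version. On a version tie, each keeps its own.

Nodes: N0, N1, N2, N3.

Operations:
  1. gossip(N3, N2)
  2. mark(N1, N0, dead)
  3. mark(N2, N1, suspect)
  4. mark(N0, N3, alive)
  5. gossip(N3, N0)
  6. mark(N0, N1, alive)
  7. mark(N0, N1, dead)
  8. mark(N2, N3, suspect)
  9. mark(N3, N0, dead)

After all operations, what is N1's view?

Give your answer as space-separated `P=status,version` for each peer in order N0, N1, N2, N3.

Op 1: gossip N3<->N2 -> N3.N0=(alive,v0) N3.N1=(alive,v0) N3.N2=(alive,v0) N3.N3=(alive,v0) | N2.N0=(alive,v0) N2.N1=(alive,v0) N2.N2=(alive,v0) N2.N3=(alive,v0)
Op 2: N1 marks N0=dead -> (dead,v1)
Op 3: N2 marks N1=suspect -> (suspect,v1)
Op 4: N0 marks N3=alive -> (alive,v1)
Op 5: gossip N3<->N0 -> N3.N0=(alive,v0) N3.N1=(alive,v0) N3.N2=(alive,v0) N3.N3=(alive,v1) | N0.N0=(alive,v0) N0.N1=(alive,v0) N0.N2=(alive,v0) N0.N3=(alive,v1)
Op 6: N0 marks N1=alive -> (alive,v1)
Op 7: N0 marks N1=dead -> (dead,v2)
Op 8: N2 marks N3=suspect -> (suspect,v1)
Op 9: N3 marks N0=dead -> (dead,v1)

Answer: N0=dead,1 N1=alive,0 N2=alive,0 N3=alive,0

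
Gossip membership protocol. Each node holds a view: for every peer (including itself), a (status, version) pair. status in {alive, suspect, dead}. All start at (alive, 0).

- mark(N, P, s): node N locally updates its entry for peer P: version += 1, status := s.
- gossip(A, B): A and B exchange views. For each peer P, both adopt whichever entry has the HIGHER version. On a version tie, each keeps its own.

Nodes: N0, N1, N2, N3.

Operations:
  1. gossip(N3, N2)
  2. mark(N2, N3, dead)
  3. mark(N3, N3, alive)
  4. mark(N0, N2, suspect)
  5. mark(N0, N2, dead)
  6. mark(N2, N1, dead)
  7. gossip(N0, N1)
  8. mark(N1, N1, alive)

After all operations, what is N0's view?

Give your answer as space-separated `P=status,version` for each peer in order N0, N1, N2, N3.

Answer: N0=alive,0 N1=alive,0 N2=dead,2 N3=alive,0

Derivation:
Op 1: gossip N3<->N2 -> N3.N0=(alive,v0) N3.N1=(alive,v0) N3.N2=(alive,v0) N3.N3=(alive,v0) | N2.N0=(alive,v0) N2.N1=(alive,v0) N2.N2=(alive,v0) N2.N3=(alive,v0)
Op 2: N2 marks N3=dead -> (dead,v1)
Op 3: N3 marks N3=alive -> (alive,v1)
Op 4: N0 marks N2=suspect -> (suspect,v1)
Op 5: N0 marks N2=dead -> (dead,v2)
Op 6: N2 marks N1=dead -> (dead,v1)
Op 7: gossip N0<->N1 -> N0.N0=(alive,v0) N0.N1=(alive,v0) N0.N2=(dead,v2) N0.N3=(alive,v0) | N1.N0=(alive,v0) N1.N1=(alive,v0) N1.N2=(dead,v2) N1.N3=(alive,v0)
Op 8: N1 marks N1=alive -> (alive,v1)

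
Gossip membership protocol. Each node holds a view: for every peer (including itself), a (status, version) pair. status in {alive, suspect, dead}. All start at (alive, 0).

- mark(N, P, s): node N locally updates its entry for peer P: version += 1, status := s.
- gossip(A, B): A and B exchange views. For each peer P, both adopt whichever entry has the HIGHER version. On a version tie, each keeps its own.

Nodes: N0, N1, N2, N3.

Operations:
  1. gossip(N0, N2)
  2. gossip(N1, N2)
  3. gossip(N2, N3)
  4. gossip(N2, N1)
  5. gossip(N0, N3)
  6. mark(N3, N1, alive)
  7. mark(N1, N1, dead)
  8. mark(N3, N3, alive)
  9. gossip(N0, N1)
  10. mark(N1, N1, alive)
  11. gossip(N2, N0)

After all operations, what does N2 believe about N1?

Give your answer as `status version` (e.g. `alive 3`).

Answer: dead 1

Derivation:
Op 1: gossip N0<->N2 -> N0.N0=(alive,v0) N0.N1=(alive,v0) N0.N2=(alive,v0) N0.N3=(alive,v0) | N2.N0=(alive,v0) N2.N1=(alive,v0) N2.N2=(alive,v0) N2.N3=(alive,v0)
Op 2: gossip N1<->N2 -> N1.N0=(alive,v0) N1.N1=(alive,v0) N1.N2=(alive,v0) N1.N3=(alive,v0) | N2.N0=(alive,v0) N2.N1=(alive,v0) N2.N2=(alive,v0) N2.N3=(alive,v0)
Op 3: gossip N2<->N3 -> N2.N0=(alive,v0) N2.N1=(alive,v0) N2.N2=(alive,v0) N2.N3=(alive,v0) | N3.N0=(alive,v0) N3.N1=(alive,v0) N3.N2=(alive,v0) N3.N3=(alive,v0)
Op 4: gossip N2<->N1 -> N2.N0=(alive,v0) N2.N1=(alive,v0) N2.N2=(alive,v0) N2.N3=(alive,v0) | N1.N0=(alive,v0) N1.N1=(alive,v0) N1.N2=(alive,v0) N1.N3=(alive,v0)
Op 5: gossip N0<->N3 -> N0.N0=(alive,v0) N0.N1=(alive,v0) N0.N2=(alive,v0) N0.N3=(alive,v0) | N3.N0=(alive,v0) N3.N1=(alive,v0) N3.N2=(alive,v0) N3.N3=(alive,v0)
Op 6: N3 marks N1=alive -> (alive,v1)
Op 7: N1 marks N1=dead -> (dead,v1)
Op 8: N3 marks N3=alive -> (alive,v1)
Op 9: gossip N0<->N1 -> N0.N0=(alive,v0) N0.N1=(dead,v1) N0.N2=(alive,v0) N0.N3=(alive,v0) | N1.N0=(alive,v0) N1.N1=(dead,v1) N1.N2=(alive,v0) N1.N3=(alive,v0)
Op 10: N1 marks N1=alive -> (alive,v2)
Op 11: gossip N2<->N0 -> N2.N0=(alive,v0) N2.N1=(dead,v1) N2.N2=(alive,v0) N2.N3=(alive,v0) | N0.N0=(alive,v0) N0.N1=(dead,v1) N0.N2=(alive,v0) N0.N3=(alive,v0)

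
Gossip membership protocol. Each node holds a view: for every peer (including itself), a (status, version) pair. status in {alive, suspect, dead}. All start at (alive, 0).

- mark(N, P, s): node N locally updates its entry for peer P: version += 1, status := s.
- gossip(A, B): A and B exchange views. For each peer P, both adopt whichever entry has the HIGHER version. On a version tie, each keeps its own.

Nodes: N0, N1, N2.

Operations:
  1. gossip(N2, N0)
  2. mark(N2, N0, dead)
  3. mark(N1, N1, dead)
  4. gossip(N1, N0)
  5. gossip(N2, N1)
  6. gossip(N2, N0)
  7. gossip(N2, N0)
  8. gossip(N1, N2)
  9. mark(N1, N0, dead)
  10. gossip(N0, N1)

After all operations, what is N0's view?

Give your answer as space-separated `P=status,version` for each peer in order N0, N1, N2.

Op 1: gossip N2<->N0 -> N2.N0=(alive,v0) N2.N1=(alive,v0) N2.N2=(alive,v0) | N0.N0=(alive,v0) N0.N1=(alive,v0) N0.N2=(alive,v0)
Op 2: N2 marks N0=dead -> (dead,v1)
Op 3: N1 marks N1=dead -> (dead,v1)
Op 4: gossip N1<->N0 -> N1.N0=(alive,v0) N1.N1=(dead,v1) N1.N2=(alive,v0) | N0.N0=(alive,v0) N0.N1=(dead,v1) N0.N2=(alive,v0)
Op 5: gossip N2<->N1 -> N2.N0=(dead,v1) N2.N1=(dead,v1) N2.N2=(alive,v0) | N1.N0=(dead,v1) N1.N1=(dead,v1) N1.N2=(alive,v0)
Op 6: gossip N2<->N0 -> N2.N0=(dead,v1) N2.N1=(dead,v1) N2.N2=(alive,v0) | N0.N0=(dead,v1) N0.N1=(dead,v1) N0.N2=(alive,v0)
Op 7: gossip N2<->N0 -> N2.N0=(dead,v1) N2.N1=(dead,v1) N2.N2=(alive,v0) | N0.N0=(dead,v1) N0.N1=(dead,v1) N0.N2=(alive,v0)
Op 8: gossip N1<->N2 -> N1.N0=(dead,v1) N1.N1=(dead,v1) N1.N2=(alive,v0) | N2.N0=(dead,v1) N2.N1=(dead,v1) N2.N2=(alive,v0)
Op 9: N1 marks N0=dead -> (dead,v2)
Op 10: gossip N0<->N1 -> N0.N0=(dead,v2) N0.N1=(dead,v1) N0.N2=(alive,v0) | N1.N0=(dead,v2) N1.N1=(dead,v1) N1.N2=(alive,v0)

Answer: N0=dead,2 N1=dead,1 N2=alive,0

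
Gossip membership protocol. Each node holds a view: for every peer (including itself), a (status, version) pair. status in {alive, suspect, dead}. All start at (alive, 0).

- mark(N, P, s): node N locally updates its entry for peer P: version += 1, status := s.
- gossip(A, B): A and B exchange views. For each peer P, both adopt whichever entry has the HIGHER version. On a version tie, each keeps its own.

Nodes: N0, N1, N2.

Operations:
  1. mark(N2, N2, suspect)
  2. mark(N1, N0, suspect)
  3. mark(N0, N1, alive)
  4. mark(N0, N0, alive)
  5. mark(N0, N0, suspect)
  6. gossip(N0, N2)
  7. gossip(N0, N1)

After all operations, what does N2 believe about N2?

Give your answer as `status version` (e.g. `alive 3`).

Op 1: N2 marks N2=suspect -> (suspect,v1)
Op 2: N1 marks N0=suspect -> (suspect,v1)
Op 3: N0 marks N1=alive -> (alive,v1)
Op 4: N0 marks N0=alive -> (alive,v1)
Op 5: N0 marks N0=suspect -> (suspect,v2)
Op 6: gossip N0<->N2 -> N0.N0=(suspect,v2) N0.N1=(alive,v1) N0.N2=(suspect,v1) | N2.N0=(suspect,v2) N2.N1=(alive,v1) N2.N2=(suspect,v1)
Op 7: gossip N0<->N1 -> N0.N0=(suspect,v2) N0.N1=(alive,v1) N0.N2=(suspect,v1) | N1.N0=(suspect,v2) N1.N1=(alive,v1) N1.N2=(suspect,v1)

Answer: suspect 1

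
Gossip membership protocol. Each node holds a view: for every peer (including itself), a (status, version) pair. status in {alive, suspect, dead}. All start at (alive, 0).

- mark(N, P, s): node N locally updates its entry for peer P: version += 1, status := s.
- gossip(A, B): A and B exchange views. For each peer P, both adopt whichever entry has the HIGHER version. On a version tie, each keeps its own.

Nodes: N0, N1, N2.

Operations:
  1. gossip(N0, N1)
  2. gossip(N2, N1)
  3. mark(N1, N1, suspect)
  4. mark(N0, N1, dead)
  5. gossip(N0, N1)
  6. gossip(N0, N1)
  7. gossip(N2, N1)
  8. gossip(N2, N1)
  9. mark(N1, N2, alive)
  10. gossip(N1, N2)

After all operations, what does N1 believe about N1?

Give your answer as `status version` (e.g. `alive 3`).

Answer: suspect 1

Derivation:
Op 1: gossip N0<->N1 -> N0.N0=(alive,v0) N0.N1=(alive,v0) N0.N2=(alive,v0) | N1.N0=(alive,v0) N1.N1=(alive,v0) N1.N2=(alive,v0)
Op 2: gossip N2<->N1 -> N2.N0=(alive,v0) N2.N1=(alive,v0) N2.N2=(alive,v0) | N1.N0=(alive,v0) N1.N1=(alive,v0) N1.N2=(alive,v0)
Op 3: N1 marks N1=suspect -> (suspect,v1)
Op 4: N0 marks N1=dead -> (dead,v1)
Op 5: gossip N0<->N1 -> N0.N0=(alive,v0) N0.N1=(dead,v1) N0.N2=(alive,v0) | N1.N0=(alive,v0) N1.N1=(suspect,v1) N1.N2=(alive,v0)
Op 6: gossip N0<->N1 -> N0.N0=(alive,v0) N0.N1=(dead,v1) N0.N2=(alive,v0) | N1.N0=(alive,v0) N1.N1=(suspect,v1) N1.N2=(alive,v0)
Op 7: gossip N2<->N1 -> N2.N0=(alive,v0) N2.N1=(suspect,v1) N2.N2=(alive,v0) | N1.N0=(alive,v0) N1.N1=(suspect,v1) N1.N2=(alive,v0)
Op 8: gossip N2<->N1 -> N2.N0=(alive,v0) N2.N1=(suspect,v1) N2.N2=(alive,v0) | N1.N0=(alive,v0) N1.N1=(suspect,v1) N1.N2=(alive,v0)
Op 9: N1 marks N2=alive -> (alive,v1)
Op 10: gossip N1<->N2 -> N1.N0=(alive,v0) N1.N1=(suspect,v1) N1.N2=(alive,v1) | N2.N0=(alive,v0) N2.N1=(suspect,v1) N2.N2=(alive,v1)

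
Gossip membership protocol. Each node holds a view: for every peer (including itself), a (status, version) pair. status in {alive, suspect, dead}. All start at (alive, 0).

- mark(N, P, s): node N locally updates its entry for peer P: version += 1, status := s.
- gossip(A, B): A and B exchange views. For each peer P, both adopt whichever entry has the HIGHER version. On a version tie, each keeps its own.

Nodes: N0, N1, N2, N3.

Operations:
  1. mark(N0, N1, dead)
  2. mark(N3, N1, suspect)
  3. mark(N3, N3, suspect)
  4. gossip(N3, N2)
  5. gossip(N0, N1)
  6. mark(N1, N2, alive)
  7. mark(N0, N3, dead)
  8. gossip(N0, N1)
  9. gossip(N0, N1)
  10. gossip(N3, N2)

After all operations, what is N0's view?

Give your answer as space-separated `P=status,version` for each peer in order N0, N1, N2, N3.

Op 1: N0 marks N1=dead -> (dead,v1)
Op 2: N3 marks N1=suspect -> (suspect,v1)
Op 3: N3 marks N3=suspect -> (suspect,v1)
Op 4: gossip N3<->N2 -> N3.N0=(alive,v0) N3.N1=(suspect,v1) N3.N2=(alive,v0) N3.N3=(suspect,v1) | N2.N0=(alive,v0) N2.N1=(suspect,v1) N2.N2=(alive,v0) N2.N3=(suspect,v1)
Op 5: gossip N0<->N1 -> N0.N0=(alive,v0) N0.N1=(dead,v1) N0.N2=(alive,v0) N0.N3=(alive,v0) | N1.N0=(alive,v0) N1.N1=(dead,v1) N1.N2=(alive,v0) N1.N3=(alive,v0)
Op 6: N1 marks N2=alive -> (alive,v1)
Op 7: N0 marks N3=dead -> (dead,v1)
Op 8: gossip N0<->N1 -> N0.N0=(alive,v0) N0.N1=(dead,v1) N0.N2=(alive,v1) N0.N3=(dead,v1) | N1.N0=(alive,v0) N1.N1=(dead,v1) N1.N2=(alive,v1) N1.N3=(dead,v1)
Op 9: gossip N0<->N1 -> N0.N0=(alive,v0) N0.N1=(dead,v1) N0.N2=(alive,v1) N0.N3=(dead,v1) | N1.N0=(alive,v0) N1.N1=(dead,v1) N1.N2=(alive,v1) N1.N3=(dead,v1)
Op 10: gossip N3<->N2 -> N3.N0=(alive,v0) N3.N1=(suspect,v1) N3.N2=(alive,v0) N3.N3=(suspect,v1) | N2.N0=(alive,v0) N2.N1=(suspect,v1) N2.N2=(alive,v0) N2.N3=(suspect,v1)

Answer: N0=alive,0 N1=dead,1 N2=alive,1 N3=dead,1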